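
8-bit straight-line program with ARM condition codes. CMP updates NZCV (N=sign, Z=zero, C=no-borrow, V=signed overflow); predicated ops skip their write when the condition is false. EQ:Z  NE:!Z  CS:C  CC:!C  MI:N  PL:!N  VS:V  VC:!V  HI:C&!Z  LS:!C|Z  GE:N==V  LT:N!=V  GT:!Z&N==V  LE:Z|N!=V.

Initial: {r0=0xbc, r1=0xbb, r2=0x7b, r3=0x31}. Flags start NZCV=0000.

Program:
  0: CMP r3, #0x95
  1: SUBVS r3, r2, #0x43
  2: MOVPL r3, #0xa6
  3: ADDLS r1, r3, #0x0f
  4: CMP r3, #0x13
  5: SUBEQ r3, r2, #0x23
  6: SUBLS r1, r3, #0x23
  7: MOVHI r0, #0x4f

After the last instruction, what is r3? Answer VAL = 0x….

VAL = 0x38

0: ✓ CMP  NZCV=1001
1: ✓ SUBVS  r3←0x38
2: · MOVPL
3: ✓ ADDLS  r1←0x47
4: ✓ CMP  NZCV=0010
5: · SUBEQ
6: · SUBLS
7: ✓ MOVHI  r0←0x4f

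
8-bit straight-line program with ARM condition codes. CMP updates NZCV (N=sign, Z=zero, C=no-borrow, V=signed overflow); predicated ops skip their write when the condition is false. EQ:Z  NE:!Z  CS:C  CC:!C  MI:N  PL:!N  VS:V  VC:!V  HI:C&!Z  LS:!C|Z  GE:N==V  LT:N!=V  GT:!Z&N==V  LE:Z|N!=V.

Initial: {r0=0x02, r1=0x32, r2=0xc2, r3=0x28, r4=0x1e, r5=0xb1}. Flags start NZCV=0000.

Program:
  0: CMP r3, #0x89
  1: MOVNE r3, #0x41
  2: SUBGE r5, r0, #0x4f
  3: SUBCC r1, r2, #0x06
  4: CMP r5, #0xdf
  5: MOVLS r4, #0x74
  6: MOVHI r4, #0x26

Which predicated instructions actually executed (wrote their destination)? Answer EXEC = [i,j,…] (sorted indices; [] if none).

EXEC = [1,2,3,5]

[0] flags=1001 → (cmp)
[1] flags=1001 NE?T → r3=0x41
[2] flags=1001 GE?T → r5=0xb3
[3] flags=1001 CC?T → r1=0xbc
[4] flags=1000 → (cmp)
[5] flags=1000 LS?T → r4=0x74
[6] flags=1000 HI?F → skip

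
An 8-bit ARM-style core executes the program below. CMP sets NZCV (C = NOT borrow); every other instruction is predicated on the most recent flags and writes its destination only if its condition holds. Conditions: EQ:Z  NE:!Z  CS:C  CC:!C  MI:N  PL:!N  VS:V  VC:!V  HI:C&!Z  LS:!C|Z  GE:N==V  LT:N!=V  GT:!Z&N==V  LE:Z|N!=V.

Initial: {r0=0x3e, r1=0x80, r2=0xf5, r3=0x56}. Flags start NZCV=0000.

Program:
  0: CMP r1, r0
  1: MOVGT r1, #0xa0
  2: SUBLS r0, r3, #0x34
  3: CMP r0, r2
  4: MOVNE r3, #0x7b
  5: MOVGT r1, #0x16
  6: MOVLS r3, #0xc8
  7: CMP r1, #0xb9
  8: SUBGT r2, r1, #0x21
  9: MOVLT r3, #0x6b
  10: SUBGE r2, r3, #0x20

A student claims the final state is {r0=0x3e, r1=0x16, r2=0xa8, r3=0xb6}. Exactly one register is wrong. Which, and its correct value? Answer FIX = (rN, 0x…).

FIX = (r3, 0xc8)

[0] flags=0011 → (cmp)
[1] flags=0011 GT?F → skip
[2] flags=0011 LS?F → skip
[3] flags=0000 → (cmp)
[4] flags=0000 NE?T → r3=0x7b
[5] flags=0000 GT?T → r1=0x16
[6] flags=0000 LS?T → r3=0xc8
[7] flags=0000 → (cmp)
[8] flags=0000 GT?T → r2=0xf5
[9] flags=0000 LT?F → skip
[10] flags=0000 GE?T → r2=0xa8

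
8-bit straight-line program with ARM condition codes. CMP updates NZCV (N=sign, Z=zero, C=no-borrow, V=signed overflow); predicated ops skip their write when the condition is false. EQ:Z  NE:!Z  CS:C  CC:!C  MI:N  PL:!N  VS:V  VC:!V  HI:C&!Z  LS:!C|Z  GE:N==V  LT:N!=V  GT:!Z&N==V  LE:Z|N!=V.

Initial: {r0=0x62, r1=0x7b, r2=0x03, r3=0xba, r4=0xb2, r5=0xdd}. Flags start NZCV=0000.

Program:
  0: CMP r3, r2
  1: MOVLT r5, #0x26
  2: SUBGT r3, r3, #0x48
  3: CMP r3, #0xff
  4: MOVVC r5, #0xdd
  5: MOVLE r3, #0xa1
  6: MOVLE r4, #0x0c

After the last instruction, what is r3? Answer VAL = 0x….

VAL = 0xa1

0: ✓ CMP  NZCV=1010
1: ✓ MOVLT  r5←0x26
2: · SUBGT
3: ✓ CMP  NZCV=1000
4: ✓ MOVVC  r5←0xdd
5: ✓ MOVLE  r3←0xa1
6: ✓ MOVLE  r4←0x0c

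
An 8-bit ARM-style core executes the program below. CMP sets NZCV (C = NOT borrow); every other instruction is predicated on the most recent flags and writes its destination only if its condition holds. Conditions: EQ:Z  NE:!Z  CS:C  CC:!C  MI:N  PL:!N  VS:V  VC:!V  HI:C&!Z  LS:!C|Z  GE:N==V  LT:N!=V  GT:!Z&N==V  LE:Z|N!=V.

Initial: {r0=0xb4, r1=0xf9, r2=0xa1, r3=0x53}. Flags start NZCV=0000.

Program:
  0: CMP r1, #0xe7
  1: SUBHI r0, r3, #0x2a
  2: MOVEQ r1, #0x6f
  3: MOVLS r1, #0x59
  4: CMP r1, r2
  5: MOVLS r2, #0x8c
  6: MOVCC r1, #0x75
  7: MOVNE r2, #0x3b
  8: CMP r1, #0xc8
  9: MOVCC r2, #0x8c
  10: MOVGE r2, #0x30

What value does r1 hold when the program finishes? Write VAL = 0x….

VAL = 0xf9

[0] flags=0010 → (cmp)
[1] flags=0010 HI?T → r0=0x29
[2] flags=0010 EQ?F → skip
[3] flags=0010 LS?F → skip
[4] flags=0010 → (cmp)
[5] flags=0010 LS?F → skip
[6] flags=0010 CC?F → skip
[7] flags=0010 NE?T → r2=0x3b
[8] flags=0010 → (cmp)
[9] flags=0010 CC?F → skip
[10] flags=0010 GE?T → r2=0x30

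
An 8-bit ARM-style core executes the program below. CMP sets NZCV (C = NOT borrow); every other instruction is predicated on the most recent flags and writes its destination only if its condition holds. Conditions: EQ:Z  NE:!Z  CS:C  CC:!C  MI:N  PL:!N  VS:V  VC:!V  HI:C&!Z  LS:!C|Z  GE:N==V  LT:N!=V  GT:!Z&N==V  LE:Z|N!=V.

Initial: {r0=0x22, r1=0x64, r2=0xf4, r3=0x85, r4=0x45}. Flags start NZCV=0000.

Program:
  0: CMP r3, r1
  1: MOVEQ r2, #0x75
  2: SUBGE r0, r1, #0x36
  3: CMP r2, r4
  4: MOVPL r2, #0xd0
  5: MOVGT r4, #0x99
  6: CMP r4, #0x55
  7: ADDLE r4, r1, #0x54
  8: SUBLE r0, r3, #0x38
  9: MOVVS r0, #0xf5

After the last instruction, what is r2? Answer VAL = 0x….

[0] flags=0011 → (cmp)
[1] flags=0011 EQ?F → skip
[2] flags=0011 GE?F → skip
[3] flags=1010 → (cmp)
[4] flags=1010 PL?F → skip
[5] flags=1010 GT?F → skip
[6] flags=1000 → (cmp)
[7] flags=1000 LE?T → r4=0xb8
[8] flags=1000 LE?T → r0=0x4d
[9] flags=1000 VS?F → skip

VAL = 0xf4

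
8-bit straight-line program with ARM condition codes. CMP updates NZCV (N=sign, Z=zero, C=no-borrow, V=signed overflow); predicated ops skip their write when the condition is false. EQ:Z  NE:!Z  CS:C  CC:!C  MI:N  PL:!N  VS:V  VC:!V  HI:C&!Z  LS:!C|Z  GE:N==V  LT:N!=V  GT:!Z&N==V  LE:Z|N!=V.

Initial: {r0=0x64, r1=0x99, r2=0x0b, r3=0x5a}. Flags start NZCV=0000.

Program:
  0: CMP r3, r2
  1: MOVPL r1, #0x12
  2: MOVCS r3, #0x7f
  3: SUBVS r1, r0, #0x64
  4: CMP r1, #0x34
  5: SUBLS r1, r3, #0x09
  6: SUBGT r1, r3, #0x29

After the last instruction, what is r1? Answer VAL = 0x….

VAL = 0x76

[0] flags=0010 → (cmp)
[1] flags=0010 PL?T → r1=0x12
[2] flags=0010 CS?T → r3=0x7f
[3] flags=0010 VS?F → skip
[4] flags=1000 → (cmp)
[5] flags=1000 LS?T → r1=0x76
[6] flags=1000 GT?F → skip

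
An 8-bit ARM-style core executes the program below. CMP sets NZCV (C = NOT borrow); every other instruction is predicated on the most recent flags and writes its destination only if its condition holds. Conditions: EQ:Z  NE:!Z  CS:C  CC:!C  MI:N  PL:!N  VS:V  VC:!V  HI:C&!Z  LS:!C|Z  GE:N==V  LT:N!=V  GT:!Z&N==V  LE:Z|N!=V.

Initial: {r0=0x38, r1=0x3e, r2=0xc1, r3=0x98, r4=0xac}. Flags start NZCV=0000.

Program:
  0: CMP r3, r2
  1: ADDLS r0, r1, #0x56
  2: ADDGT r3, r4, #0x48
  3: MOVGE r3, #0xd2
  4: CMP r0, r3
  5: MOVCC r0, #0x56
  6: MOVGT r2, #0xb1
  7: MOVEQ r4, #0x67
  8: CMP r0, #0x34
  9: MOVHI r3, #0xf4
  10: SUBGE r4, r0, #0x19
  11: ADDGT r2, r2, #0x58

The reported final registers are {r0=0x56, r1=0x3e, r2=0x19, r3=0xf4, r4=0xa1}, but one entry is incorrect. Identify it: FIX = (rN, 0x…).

[0] flags=1000 → (cmp)
[1] flags=1000 LS?T → r0=0x94
[2] flags=1000 GT?F → skip
[3] flags=1000 GE?F → skip
[4] flags=1000 → (cmp)
[5] flags=1000 CC?T → r0=0x56
[6] flags=1000 GT?F → skip
[7] flags=1000 EQ?F → skip
[8] flags=0010 → (cmp)
[9] flags=0010 HI?T → r3=0xf4
[10] flags=0010 GE?T → r4=0x3d
[11] flags=0010 GT?T → r2=0x19

FIX = (r4, 0x3d)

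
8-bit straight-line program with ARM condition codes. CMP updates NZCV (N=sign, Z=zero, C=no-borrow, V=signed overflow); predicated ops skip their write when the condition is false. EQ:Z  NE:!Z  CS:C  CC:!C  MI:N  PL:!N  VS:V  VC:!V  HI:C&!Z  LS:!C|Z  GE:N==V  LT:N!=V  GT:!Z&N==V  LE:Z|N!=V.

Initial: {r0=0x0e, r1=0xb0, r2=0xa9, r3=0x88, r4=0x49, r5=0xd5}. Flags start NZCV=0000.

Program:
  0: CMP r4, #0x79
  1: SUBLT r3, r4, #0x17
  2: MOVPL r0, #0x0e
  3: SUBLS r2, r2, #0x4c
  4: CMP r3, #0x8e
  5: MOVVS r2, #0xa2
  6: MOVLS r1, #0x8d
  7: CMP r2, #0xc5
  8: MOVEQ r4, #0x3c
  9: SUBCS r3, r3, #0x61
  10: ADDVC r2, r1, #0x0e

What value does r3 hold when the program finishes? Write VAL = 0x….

0: ✓ CMP  NZCV=1000
1: ✓ SUBLT  r3←0x32
2: · MOVPL
3: ✓ SUBLS  r2←0x5d
4: ✓ CMP  NZCV=1001
5: ✓ MOVVS  r2←0xa2
6: ✓ MOVLS  r1←0x8d
7: ✓ CMP  NZCV=1000
8: · MOVEQ
9: · SUBCS
10: ✓ ADDVC  r2←0x9b

VAL = 0x32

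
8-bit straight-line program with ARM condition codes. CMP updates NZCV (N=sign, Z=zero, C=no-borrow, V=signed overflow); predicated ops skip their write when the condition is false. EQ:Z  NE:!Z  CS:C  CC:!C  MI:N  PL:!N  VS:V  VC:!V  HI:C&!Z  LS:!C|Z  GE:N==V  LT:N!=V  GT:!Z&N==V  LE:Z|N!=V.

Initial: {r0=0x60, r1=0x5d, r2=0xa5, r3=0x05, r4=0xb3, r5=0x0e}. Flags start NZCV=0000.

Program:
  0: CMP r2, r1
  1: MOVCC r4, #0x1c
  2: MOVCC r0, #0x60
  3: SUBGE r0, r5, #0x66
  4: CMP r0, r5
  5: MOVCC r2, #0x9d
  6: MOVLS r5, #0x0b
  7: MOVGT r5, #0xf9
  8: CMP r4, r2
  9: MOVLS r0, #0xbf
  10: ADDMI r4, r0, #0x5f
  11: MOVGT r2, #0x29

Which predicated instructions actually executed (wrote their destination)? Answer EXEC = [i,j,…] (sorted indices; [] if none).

EXEC = [7,11]

[0] flags=0011 → (cmp)
[1] flags=0011 CC?F → skip
[2] flags=0011 CC?F → skip
[3] flags=0011 GE?F → skip
[4] flags=0010 → (cmp)
[5] flags=0010 CC?F → skip
[6] flags=0010 LS?F → skip
[7] flags=0010 GT?T → r5=0xf9
[8] flags=0010 → (cmp)
[9] flags=0010 LS?F → skip
[10] flags=0010 MI?F → skip
[11] flags=0010 GT?T → r2=0x29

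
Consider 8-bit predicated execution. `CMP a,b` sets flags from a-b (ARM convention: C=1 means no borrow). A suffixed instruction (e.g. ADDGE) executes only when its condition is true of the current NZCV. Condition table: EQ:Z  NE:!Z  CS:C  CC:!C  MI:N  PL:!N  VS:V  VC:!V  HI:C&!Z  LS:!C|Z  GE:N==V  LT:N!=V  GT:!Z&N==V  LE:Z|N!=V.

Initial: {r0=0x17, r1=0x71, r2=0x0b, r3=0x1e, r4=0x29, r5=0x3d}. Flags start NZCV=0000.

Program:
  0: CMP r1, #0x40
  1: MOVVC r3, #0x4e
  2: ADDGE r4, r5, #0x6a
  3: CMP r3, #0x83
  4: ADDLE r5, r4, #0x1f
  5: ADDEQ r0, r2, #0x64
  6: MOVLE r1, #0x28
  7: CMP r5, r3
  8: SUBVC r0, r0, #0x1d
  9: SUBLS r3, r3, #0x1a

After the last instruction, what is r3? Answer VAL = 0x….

[0] flags=0010 → (cmp)
[1] flags=0010 VC?T → r3=0x4e
[2] flags=0010 GE?T → r4=0xa7
[3] flags=1001 → (cmp)
[4] flags=1001 LE?F → skip
[5] flags=1001 EQ?F → skip
[6] flags=1001 LE?F → skip
[7] flags=1000 → (cmp)
[8] flags=1000 VC?T → r0=0xfa
[9] flags=1000 LS?T → r3=0x34

VAL = 0x34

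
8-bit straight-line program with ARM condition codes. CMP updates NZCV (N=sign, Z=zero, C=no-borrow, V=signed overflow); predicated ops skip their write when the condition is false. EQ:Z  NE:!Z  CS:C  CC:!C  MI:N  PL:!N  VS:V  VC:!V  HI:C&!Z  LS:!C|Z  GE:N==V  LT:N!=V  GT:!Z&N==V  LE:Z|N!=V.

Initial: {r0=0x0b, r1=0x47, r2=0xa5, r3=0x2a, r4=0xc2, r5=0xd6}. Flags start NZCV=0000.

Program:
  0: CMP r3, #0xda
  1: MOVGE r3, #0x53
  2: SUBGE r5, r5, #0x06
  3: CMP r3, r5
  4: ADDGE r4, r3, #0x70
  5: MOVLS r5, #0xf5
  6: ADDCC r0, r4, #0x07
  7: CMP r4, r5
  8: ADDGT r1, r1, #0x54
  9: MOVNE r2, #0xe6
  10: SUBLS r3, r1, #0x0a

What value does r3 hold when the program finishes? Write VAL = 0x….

[0] flags=0000 → (cmp)
[1] flags=0000 GE?T → r3=0x53
[2] flags=0000 GE?T → r5=0xd0
[3] flags=1001 → (cmp)
[4] flags=1001 GE?T → r4=0xc3
[5] flags=1001 LS?T → r5=0xf5
[6] flags=1001 CC?T → r0=0xca
[7] flags=1000 → (cmp)
[8] flags=1000 GT?F → skip
[9] flags=1000 NE?T → r2=0xe6
[10] flags=1000 LS?T → r3=0x3d

VAL = 0x3d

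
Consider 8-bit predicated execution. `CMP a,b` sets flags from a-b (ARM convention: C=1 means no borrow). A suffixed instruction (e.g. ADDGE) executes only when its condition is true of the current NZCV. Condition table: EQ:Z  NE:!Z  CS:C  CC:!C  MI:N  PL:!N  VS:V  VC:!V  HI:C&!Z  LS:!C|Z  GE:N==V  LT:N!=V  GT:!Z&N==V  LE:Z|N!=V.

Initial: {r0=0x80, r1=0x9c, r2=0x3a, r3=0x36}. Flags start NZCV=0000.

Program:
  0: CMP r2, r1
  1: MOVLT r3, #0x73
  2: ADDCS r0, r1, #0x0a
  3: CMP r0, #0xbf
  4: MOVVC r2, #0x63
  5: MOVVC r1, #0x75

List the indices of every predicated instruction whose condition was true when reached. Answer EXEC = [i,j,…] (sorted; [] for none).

[0] flags=1001 → (cmp)
[1] flags=1001 LT?F → skip
[2] flags=1001 CS?F → skip
[3] flags=1000 → (cmp)
[4] flags=1000 VC?T → r2=0x63
[5] flags=1000 VC?T → r1=0x75

EXEC = [4,5]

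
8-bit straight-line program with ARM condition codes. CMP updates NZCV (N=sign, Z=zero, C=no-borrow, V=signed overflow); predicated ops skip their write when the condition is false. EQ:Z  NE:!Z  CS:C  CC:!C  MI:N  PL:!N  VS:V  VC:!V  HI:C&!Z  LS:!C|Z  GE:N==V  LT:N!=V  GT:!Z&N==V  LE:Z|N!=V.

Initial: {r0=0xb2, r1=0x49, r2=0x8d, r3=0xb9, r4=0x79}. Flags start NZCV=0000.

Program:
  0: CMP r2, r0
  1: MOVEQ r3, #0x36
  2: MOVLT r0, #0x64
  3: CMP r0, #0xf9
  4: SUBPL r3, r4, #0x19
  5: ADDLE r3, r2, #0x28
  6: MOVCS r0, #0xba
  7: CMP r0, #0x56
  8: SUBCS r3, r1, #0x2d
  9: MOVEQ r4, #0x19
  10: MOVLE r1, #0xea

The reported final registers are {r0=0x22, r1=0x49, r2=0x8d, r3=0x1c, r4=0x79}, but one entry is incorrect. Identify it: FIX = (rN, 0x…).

[0] flags=1000 → (cmp)
[1] flags=1000 EQ?F → skip
[2] flags=1000 LT?T → r0=0x64
[3] flags=0000 → (cmp)
[4] flags=0000 PL?T → r3=0x60
[5] flags=0000 LE?F → skip
[6] flags=0000 CS?F → skip
[7] flags=0010 → (cmp)
[8] flags=0010 CS?T → r3=0x1c
[9] flags=0010 EQ?F → skip
[10] flags=0010 LE?F → skip

FIX = (r0, 0x64)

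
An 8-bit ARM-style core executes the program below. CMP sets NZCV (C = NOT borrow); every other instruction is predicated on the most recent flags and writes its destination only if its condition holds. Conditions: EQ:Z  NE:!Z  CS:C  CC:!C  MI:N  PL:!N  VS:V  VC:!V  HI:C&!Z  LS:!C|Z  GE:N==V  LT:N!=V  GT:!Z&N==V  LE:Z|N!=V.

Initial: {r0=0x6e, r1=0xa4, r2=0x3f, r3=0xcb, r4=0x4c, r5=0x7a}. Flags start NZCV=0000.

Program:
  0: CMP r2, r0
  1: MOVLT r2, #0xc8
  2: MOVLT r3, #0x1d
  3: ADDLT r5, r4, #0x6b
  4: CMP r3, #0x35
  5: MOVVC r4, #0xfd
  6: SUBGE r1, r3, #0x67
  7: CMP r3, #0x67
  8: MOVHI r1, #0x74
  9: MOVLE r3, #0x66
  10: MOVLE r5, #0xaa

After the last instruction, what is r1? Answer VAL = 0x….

[0] flags=1000 → (cmp)
[1] flags=1000 LT?T → r2=0xc8
[2] flags=1000 LT?T → r3=0x1d
[3] flags=1000 LT?T → r5=0xb7
[4] flags=1000 → (cmp)
[5] flags=1000 VC?T → r4=0xfd
[6] flags=1000 GE?F → skip
[7] flags=1000 → (cmp)
[8] flags=1000 HI?F → skip
[9] flags=1000 LE?T → r3=0x66
[10] flags=1000 LE?T → r5=0xaa

VAL = 0xa4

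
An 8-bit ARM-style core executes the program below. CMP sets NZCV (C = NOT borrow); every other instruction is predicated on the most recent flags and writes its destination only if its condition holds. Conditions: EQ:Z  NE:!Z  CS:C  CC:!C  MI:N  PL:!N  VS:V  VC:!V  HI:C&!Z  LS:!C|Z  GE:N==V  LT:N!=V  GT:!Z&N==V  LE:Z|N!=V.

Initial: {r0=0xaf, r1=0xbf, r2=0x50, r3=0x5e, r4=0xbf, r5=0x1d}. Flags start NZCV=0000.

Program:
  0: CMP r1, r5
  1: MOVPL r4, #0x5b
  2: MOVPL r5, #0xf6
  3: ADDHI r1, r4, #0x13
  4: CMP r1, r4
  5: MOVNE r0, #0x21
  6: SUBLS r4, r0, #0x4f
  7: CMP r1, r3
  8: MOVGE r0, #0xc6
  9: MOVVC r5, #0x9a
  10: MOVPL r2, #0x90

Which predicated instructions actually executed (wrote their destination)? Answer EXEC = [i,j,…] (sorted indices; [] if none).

[0] flags=1010 → (cmp)
[1] flags=1010 PL?F → skip
[2] flags=1010 PL?F → skip
[3] flags=1010 HI?T → r1=0xd2
[4] flags=0010 → (cmp)
[5] flags=0010 NE?T → r0=0x21
[6] flags=0010 LS?F → skip
[7] flags=0011 → (cmp)
[8] flags=0011 GE?F → skip
[9] flags=0011 VC?F → skip
[10] flags=0011 PL?T → r2=0x90

EXEC = [3,5,10]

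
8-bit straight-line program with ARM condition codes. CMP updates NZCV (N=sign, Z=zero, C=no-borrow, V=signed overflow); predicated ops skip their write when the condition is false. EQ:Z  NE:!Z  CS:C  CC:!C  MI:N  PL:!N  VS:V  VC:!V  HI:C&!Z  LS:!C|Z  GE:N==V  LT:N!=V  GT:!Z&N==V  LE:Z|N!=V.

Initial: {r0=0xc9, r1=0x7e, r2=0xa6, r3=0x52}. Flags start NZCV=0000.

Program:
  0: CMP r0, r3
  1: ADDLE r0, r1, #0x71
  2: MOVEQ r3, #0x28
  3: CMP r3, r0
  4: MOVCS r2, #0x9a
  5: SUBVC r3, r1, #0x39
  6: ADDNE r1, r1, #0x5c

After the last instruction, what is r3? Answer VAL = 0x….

VAL = 0x45

[0] flags=0011 → (cmp)
[1] flags=0011 LE?T → r0=0xef
[2] flags=0011 EQ?F → skip
[3] flags=0000 → (cmp)
[4] flags=0000 CS?F → skip
[5] flags=0000 VC?T → r3=0x45
[6] flags=0000 NE?T → r1=0xda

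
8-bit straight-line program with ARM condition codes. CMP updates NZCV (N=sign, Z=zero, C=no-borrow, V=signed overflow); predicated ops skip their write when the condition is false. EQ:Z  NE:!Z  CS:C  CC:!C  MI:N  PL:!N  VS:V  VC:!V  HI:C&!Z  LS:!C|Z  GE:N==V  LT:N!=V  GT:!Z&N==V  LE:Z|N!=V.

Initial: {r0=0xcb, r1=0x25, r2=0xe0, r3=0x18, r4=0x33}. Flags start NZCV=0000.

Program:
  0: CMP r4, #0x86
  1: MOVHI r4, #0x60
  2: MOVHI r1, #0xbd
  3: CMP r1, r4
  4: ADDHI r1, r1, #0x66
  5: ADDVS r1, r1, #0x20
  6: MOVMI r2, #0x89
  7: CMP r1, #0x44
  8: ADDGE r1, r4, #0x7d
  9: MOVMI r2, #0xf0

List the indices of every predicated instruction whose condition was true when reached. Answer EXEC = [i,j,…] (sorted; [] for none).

EXEC = [6,9]

[0] flags=1001 → (cmp)
[1] flags=1001 HI?F → skip
[2] flags=1001 HI?F → skip
[3] flags=1000 → (cmp)
[4] flags=1000 HI?F → skip
[5] flags=1000 VS?F → skip
[6] flags=1000 MI?T → r2=0x89
[7] flags=1000 → (cmp)
[8] flags=1000 GE?F → skip
[9] flags=1000 MI?T → r2=0xf0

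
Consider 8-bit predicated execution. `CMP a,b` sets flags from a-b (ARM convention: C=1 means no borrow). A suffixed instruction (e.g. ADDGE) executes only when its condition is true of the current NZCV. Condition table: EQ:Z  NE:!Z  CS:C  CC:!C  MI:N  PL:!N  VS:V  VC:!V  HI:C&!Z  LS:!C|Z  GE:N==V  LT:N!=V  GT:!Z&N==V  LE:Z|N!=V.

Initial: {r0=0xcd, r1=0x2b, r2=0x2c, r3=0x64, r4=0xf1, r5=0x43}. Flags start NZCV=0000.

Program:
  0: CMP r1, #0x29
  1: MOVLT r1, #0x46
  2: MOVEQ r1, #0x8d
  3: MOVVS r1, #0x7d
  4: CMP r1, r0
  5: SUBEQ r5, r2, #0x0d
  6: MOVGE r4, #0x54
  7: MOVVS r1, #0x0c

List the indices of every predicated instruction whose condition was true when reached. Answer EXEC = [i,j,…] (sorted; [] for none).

EXEC = [6]

[0] flags=0010 → (cmp)
[1] flags=0010 LT?F → skip
[2] flags=0010 EQ?F → skip
[3] flags=0010 VS?F → skip
[4] flags=0000 → (cmp)
[5] flags=0000 EQ?F → skip
[6] flags=0000 GE?T → r4=0x54
[7] flags=0000 VS?F → skip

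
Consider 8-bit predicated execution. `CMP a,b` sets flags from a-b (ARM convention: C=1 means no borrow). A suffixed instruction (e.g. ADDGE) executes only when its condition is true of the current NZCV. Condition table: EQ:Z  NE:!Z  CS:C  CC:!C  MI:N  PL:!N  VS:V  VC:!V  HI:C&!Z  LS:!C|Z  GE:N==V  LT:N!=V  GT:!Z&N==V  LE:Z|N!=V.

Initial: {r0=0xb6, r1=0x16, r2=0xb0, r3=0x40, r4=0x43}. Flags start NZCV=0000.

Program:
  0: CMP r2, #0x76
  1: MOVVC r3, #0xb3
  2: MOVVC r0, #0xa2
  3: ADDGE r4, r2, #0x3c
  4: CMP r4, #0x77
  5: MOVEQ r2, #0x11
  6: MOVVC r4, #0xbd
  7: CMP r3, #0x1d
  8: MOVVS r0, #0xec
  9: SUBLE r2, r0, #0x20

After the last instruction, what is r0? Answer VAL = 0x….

VAL = 0xb6

0: ✓ CMP  NZCV=0011
1: · MOVVC
2: · MOVVC
3: · ADDGE
4: ✓ CMP  NZCV=1000
5: · MOVEQ
6: ✓ MOVVC  r4←0xbd
7: ✓ CMP  NZCV=0010
8: · MOVVS
9: · SUBLE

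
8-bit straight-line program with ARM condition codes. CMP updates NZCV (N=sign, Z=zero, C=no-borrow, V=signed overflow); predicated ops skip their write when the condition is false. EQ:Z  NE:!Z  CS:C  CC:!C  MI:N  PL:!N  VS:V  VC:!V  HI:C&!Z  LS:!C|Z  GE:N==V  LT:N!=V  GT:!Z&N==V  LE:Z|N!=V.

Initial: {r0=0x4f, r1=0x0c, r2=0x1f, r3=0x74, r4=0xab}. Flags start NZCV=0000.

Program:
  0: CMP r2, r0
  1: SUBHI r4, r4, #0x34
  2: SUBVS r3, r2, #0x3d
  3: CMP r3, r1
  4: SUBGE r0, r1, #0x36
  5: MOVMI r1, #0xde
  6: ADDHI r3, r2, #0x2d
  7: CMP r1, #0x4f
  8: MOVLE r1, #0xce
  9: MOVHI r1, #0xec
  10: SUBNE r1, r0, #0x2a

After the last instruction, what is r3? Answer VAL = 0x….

0: ✓ CMP  NZCV=1000
1: · SUBHI
2: · SUBVS
3: ✓ CMP  NZCV=0010
4: ✓ SUBGE  r0←0xd6
5: · MOVMI
6: ✓ ADDHI  r3←0x4c
7: ✓ CMP  NZCV=1000
8: ✓ MOVLE  r1←0xce
9: · MOVHI
10: ✓ SUBNE  r1←0xac

VAL = 0x4c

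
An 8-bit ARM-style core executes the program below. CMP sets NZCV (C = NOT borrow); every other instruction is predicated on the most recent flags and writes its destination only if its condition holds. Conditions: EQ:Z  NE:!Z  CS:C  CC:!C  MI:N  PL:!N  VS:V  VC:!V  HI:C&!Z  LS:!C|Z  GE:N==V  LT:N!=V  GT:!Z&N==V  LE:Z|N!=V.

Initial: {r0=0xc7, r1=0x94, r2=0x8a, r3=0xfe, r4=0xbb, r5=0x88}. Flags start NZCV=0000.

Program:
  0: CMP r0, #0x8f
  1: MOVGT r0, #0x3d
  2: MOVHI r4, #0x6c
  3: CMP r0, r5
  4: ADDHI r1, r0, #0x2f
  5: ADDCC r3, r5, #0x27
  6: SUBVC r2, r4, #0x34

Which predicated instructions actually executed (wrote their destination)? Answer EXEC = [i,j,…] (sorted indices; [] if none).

EXEC = [1,2,5]

[0] flags=0010 → (cmp)
[1] flags=0010 GT?T → r0=0x3d
[2] flags=0010 HI?T → r4=0x6c
[3] flags=1001 → (cmp)
[4] flags=1001 HI?F → skip
[5] flags=1001 CC?T → r3=0xaf
[6] flags=1001 VC?F → skip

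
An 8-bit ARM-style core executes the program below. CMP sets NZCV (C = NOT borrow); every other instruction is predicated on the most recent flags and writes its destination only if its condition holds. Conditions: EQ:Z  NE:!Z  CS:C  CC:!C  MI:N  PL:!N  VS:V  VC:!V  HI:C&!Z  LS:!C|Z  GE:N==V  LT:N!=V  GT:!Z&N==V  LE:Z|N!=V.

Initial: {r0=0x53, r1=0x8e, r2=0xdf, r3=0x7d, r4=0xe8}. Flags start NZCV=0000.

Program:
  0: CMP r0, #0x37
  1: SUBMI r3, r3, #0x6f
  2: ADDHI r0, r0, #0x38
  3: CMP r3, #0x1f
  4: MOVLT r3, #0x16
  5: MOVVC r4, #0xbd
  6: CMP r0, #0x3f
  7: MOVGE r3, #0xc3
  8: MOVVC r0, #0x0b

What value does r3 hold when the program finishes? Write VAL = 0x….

VAL = 0x7d

[0] flags=0010 → (cmp)
[1] flags=0010 MI?F → skip
[2] flags=0010 HI?T → r0=0x8b
[3] flags=0010 → (cmp)
[4] flags=0010 LT?F → skip
[5] flags=0010 VC?T → r4=0xbd
[6] flags=0011 → (cmp)
[7] flags=0011 GE?F → skip
[8] flags=0011 VC?F → skip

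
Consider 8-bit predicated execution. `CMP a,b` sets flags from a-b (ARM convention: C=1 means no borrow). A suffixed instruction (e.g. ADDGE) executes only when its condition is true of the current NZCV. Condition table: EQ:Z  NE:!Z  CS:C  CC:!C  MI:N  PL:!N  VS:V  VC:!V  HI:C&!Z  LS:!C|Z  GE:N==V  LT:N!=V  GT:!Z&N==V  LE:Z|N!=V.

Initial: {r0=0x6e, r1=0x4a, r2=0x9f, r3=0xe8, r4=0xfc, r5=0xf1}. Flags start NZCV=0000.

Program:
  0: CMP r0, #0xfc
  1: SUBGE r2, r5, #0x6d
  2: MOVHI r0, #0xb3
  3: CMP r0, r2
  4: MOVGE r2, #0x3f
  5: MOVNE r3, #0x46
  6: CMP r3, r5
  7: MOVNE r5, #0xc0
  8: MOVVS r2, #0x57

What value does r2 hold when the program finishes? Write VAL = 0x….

0: ✓ CMP  NZCV=0000
1: ✓ SUBGE  r2←0x84
2: · MOVHI
3: ✓ CMP  NZCV=1001
4: ✓ MOVGE  r2←0x3f
5: ✓ MOVNE  r3←0x46
6: ✓ CMP  NZCV=0000
7: ✓ MOVNE  r5←0xc0
8: · MOVVS

VAL = 0x3f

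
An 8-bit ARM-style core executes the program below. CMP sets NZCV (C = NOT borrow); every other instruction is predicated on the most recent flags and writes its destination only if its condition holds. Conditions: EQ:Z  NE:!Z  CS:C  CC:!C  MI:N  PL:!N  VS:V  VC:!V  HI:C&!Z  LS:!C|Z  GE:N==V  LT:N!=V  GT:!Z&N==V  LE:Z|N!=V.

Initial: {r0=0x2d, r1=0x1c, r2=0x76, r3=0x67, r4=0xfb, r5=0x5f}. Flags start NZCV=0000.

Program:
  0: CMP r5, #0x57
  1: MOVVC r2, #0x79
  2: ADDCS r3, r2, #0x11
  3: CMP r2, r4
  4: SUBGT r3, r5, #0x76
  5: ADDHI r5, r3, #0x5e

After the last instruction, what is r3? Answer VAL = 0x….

[0] flags=0010 → (cmp)
[1] flags=0010 VC?T → r2=0x79
[2] flags=0010 CS?T → r3=0x8a
[3] flags=0000 → (cmp)
[4] flags=0000 GT?T → r3=0xe9
[5] flags=0000 HI?F → skip

VAL = 0xe9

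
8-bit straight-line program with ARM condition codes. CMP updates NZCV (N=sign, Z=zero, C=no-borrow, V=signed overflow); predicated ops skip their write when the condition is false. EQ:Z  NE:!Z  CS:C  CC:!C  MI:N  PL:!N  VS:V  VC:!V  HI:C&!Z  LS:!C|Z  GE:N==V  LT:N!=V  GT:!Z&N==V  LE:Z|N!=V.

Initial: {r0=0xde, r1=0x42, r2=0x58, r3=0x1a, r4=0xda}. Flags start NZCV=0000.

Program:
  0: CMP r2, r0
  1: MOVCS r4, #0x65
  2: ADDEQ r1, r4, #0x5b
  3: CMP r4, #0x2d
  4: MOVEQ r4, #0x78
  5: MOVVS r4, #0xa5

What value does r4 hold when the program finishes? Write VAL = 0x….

VAL = 0xda

[0] flags=0000 → (cmp)
[1] flags=0000 CS?F → skip
[2] flags=0000 EQ?F → skip
[3] flags=1010 → (cmp)
[4] flags=1010 EQ?F → skip
[5] flags=1010 VS?F → skip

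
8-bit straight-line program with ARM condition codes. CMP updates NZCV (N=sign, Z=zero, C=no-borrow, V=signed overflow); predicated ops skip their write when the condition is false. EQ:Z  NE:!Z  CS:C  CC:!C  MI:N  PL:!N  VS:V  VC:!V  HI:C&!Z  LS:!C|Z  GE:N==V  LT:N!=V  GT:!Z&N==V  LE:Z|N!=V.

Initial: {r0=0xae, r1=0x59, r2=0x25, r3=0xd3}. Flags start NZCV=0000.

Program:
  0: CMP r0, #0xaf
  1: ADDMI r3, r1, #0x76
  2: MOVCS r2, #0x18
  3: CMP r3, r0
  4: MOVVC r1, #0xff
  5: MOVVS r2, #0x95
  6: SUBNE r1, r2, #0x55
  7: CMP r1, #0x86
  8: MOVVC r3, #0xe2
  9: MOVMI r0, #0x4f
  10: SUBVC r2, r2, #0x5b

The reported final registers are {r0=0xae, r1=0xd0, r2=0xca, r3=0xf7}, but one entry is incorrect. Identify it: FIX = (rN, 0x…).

FIX = (r3, 0xe2)

[0] flags=1000 → (cmp)
[1] flags=1000 MI?T → r3=0xcf
[2] flags=1000 CS?F → skip
[3] flags=0010 → (cmp)
[4] flags=0010 VC?T → r1=0xff
[5] flags=0010 VS?F → skip
[6] flags=0010 NE?T → r1=0xd0
[7] flags=0010 → (cmp)
[8] flags=0010 VC?T → r3=0xe2
[9] flags=0010 MI?F → skip
[10] flags=0010 VC?T → r2=0xca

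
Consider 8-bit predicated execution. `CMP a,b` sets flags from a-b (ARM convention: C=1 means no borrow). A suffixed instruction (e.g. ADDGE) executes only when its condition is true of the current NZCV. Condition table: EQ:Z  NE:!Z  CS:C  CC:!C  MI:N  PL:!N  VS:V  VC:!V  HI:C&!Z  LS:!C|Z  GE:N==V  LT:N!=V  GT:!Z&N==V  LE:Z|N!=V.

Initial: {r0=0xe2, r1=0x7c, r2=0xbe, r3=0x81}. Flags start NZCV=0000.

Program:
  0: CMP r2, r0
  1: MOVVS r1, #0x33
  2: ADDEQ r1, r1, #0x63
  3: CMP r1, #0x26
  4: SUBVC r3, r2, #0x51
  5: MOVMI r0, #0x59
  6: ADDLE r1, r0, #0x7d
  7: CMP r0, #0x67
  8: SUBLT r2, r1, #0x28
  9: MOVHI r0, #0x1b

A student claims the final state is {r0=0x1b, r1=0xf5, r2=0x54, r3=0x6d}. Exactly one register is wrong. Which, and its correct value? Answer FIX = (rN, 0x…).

FIX = (r1, 0x7c)

[0] flags=1000 → (cmp)
[1] flags=1000 VS?F → skip
[2] flags=1000 EQ?F → skip
[3] flags=0010 → (cmp)
[4] flags=0010 VC?T → r3=0x6d
[5] flags=0010 MI?F → skip
[6] flags=0010 LE?F → skip
[7] flags=0011 → (cmp)
[8] flags=0011 LT?T → r2=0x54
[9] flags=0011 HI?T → r0=0x1b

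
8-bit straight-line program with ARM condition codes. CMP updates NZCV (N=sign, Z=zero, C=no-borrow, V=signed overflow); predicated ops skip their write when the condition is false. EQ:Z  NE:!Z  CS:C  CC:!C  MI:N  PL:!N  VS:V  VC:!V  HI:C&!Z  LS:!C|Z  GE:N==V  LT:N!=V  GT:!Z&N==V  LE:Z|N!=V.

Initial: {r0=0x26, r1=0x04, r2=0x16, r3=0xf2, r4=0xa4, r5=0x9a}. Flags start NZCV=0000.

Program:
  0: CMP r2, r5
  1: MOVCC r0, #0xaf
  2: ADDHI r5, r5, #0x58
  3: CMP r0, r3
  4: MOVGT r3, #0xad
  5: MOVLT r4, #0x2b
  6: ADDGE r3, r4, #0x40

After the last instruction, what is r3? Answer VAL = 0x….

[0] flags=0000 → (cmp)
[1] flags=0000 CC?T → r0=0xaf
[2] flags=0000 HI?F → skip
[3] flags=1000 → (cmp)
[4] flags=1000 GT?F → skip
[5] flags=1000 LT?T → r4=0x2b
[6] flags=1000 GE?F → skip

VAL = 0xf2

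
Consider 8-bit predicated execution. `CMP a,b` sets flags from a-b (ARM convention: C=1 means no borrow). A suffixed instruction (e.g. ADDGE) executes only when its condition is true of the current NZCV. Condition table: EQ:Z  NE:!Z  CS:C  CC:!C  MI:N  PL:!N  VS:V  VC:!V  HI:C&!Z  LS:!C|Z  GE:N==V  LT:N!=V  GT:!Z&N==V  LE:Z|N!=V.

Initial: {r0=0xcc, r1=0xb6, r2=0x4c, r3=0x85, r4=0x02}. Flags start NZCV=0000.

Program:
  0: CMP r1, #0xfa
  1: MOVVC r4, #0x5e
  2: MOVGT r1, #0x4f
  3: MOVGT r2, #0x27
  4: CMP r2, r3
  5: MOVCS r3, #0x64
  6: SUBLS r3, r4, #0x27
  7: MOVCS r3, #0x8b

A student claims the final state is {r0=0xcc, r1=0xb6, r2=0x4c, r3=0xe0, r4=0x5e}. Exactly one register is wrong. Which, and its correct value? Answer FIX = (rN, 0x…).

FIX = (r3, 0x37)

0: ✓ CMP  NZCV=1000
1: ✓ MOVVC  r4←0x5e
2: · MOVGT
3: · MOVGT
4: ✓ CMP  NZCV=1001
5: · MOVCS
6: ✓ SUBLS  r3←0x37
7: · MOVCS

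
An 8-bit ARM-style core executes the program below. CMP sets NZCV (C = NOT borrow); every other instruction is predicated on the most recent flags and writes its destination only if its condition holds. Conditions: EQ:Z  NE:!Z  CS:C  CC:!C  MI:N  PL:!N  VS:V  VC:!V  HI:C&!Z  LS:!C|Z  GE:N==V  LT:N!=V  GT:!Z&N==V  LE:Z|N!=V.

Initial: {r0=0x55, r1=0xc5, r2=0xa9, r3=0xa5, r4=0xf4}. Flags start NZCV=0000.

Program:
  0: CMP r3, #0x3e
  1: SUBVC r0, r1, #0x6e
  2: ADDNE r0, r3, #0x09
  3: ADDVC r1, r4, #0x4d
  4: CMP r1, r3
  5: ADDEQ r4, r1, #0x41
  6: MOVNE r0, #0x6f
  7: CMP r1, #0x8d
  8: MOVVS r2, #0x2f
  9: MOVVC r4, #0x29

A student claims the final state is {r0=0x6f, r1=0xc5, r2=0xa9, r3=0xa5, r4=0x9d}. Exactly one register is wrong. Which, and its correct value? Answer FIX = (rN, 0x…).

0: ✓ CMP  NZCV=0011
1: · SUBVC
2: ✓ ADDNE  r0←0xae
3: · ADDVC
4: ✓ CMP  NZCV=0010
5: · ADDEQ
6: ✓ MOVNE  r0←0x6f
7: ✓ CMP  NZCV=0010
8: · MOVVS
9: ✓ MOVVC  r4←0x29

FIX = (r4, 0x29)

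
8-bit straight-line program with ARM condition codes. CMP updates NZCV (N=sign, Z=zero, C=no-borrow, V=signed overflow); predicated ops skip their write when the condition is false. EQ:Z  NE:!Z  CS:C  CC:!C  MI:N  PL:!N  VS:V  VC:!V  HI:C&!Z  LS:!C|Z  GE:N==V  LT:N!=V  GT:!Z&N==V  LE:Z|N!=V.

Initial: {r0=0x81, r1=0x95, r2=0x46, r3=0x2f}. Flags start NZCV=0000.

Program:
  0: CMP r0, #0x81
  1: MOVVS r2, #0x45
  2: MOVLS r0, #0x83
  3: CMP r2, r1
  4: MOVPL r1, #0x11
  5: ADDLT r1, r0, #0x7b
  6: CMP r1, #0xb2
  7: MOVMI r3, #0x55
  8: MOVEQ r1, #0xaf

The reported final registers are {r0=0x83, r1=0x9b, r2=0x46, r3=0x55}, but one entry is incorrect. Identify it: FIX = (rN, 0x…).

[0] flags=0110 → (cmp)
[1] flags=0110 VS?F → skip
[2] flags=0110 LS?T → r0=0x83
[3] flags=1001 → (cmp)
[4] flags=1001 PL?F → skip
[5] flags=1001 LT?F → skip
[6] flags=1000 → (cmp)
[7] flags=1000 MI?T → r3=0x55
[8] flags=1000 EQ?F → skip

FIX = (r1, 0x95)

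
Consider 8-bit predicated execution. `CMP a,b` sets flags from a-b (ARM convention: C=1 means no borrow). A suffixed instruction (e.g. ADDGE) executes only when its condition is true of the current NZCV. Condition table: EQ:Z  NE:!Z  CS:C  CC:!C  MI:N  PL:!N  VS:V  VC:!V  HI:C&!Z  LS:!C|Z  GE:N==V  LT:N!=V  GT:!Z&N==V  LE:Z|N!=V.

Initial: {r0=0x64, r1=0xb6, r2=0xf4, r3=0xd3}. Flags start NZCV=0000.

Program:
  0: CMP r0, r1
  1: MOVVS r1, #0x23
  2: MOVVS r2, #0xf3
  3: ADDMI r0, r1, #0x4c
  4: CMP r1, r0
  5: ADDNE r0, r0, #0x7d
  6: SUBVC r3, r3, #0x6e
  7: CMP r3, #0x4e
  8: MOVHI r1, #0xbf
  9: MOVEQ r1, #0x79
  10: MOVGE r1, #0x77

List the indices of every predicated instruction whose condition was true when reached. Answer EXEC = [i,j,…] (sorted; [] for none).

EXEC = [1,2,3,5,6,8,10]

0: ✓ CMP  NZCV=1001
1: ✓ MOVVS  r1←0x23
2: ✓ MOVVS  r2←0xf3
3: ✓ ADDMI  r0←0x6f
4: ✓ CMP  NZCV=1000
5: ✓ ADDNE  r0←0xec
6: ✓ SUBVC  r3←0x65
7: ✓ CMP  NZCV=0010
8: ✓ MOVHI  r1←0xbf
9: · MOVEQ
10: ✓ MOVGE  r1←0x77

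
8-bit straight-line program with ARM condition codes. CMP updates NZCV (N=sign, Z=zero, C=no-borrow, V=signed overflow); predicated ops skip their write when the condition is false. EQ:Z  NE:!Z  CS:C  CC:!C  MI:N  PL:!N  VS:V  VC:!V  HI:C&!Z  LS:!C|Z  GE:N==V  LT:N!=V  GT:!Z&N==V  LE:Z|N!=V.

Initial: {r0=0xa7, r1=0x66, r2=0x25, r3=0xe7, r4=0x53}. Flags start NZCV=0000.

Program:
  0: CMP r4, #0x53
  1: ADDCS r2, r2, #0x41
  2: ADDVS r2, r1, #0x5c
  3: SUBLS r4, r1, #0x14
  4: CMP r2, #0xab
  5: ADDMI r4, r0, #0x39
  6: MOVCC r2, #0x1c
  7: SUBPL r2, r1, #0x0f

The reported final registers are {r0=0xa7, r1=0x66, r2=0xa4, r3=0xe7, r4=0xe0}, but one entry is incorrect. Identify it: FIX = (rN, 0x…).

[0] flags=0110 → (cmp)
[1] flags=0110 CS?T → r2=0x66
[2] flags=0110 VS?F → skip
[3] flags=0110 LS?T → r4=0x52
[4] flags=1001 → (cmp)
[5] flags=1001 MI?T → r4=0xe0
[6] flags=1001 CC?T → r2=0x1c
[7] flags=1001 PL?F → skip

FIX = (r2, 0x1c)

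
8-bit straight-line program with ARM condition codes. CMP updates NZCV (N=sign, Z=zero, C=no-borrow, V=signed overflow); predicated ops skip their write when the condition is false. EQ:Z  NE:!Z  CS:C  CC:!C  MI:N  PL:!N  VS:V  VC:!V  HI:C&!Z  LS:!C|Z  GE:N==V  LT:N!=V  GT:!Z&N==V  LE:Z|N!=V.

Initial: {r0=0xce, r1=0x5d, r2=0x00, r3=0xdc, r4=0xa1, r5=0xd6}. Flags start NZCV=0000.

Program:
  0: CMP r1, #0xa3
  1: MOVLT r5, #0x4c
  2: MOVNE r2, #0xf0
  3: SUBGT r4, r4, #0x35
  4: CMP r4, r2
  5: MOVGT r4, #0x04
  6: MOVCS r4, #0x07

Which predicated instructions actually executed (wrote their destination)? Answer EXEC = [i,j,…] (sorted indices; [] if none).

EXEC = [2,3,5]

0: ✓ CMP  NZCV=1001
1: · MOVLT
2: ✓ MOVNE  r2←0xf0
3: ✓ SUBGT  r4←0x6c
4: ✓ CMP  NZCV=0000
5: ✓ MOVGT  r4←0x04
6: · MOVCS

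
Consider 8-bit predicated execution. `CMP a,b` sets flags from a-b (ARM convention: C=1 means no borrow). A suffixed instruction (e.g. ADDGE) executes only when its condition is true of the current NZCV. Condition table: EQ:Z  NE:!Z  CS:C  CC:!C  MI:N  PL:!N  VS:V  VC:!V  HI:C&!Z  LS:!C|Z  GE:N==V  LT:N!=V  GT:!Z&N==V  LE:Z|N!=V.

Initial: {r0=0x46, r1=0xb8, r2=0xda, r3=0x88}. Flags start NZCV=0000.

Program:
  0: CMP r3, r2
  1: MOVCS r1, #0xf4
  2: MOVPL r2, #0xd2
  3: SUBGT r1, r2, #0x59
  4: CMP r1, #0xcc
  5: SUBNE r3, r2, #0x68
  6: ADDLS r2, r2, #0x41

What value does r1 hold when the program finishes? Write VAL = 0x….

0: ✓ CMP  NZCV=1000
1: · MOVCS
2: · MOVPL
3: · SUBGT
4: ✓ CMP  NZCV=1000
5: ✓ SUBNE  r3←0x72
6: ✓ ADDLS  r2←0x1b

VAL = 0xb8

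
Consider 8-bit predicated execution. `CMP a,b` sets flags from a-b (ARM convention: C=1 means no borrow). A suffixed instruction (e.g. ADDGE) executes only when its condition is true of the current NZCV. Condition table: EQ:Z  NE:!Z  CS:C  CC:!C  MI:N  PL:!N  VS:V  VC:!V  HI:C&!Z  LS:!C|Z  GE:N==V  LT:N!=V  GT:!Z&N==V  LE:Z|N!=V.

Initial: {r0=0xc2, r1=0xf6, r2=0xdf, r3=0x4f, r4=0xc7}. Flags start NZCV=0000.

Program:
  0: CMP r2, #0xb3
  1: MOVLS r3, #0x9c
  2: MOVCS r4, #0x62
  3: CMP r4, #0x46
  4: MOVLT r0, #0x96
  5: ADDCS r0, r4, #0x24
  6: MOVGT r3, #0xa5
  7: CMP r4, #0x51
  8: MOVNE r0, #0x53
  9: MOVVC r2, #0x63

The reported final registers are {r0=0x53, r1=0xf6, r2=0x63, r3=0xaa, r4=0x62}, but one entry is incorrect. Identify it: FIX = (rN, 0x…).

[0] flags=0010 → (cmp)
[1] flags=0010 LS?F → skip
[2] flags=0010 CS?T → r4=0x62
[3] flags=0010 → (cmp)
[4] flags=0010 LT?F → skip
[5] flags=0010 CS?T → r0=0x86
[6] flags=0010 GT?T → r3=0xa5
[7] flags=0010 → (cmp)
[8] flags=0010 NE?T → r0=0x53
[9] flags=0010 VC?T → r2=0x63

FIX = (r3, 0xa5)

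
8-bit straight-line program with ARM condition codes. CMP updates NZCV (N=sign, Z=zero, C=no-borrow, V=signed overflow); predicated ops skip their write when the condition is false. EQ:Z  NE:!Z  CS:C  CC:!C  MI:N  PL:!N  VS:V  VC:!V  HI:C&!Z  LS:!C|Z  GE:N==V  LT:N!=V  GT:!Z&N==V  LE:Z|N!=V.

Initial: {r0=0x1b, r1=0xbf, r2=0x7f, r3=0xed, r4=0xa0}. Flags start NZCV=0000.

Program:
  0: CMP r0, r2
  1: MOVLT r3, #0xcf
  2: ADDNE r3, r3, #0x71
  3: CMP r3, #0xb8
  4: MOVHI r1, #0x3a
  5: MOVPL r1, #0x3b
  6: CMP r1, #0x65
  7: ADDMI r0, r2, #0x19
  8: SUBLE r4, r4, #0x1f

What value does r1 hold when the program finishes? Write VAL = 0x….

VAL = 0xbf

[0] flags=1000 → (cmp)
[1] flags=1000 LT?T → r3=0xcf
[2] flags=1000 NE?T → r3=0x40
[3] flags=1001 → (cmp)
[4] flags=1001 HI?F → skip
[5] flags=1001 PL?F → skip
[6] flags=0011 → (cmp)
[7] flags=0011 MI?F → skip
[8] flags=0011 LE?T → r4=0x81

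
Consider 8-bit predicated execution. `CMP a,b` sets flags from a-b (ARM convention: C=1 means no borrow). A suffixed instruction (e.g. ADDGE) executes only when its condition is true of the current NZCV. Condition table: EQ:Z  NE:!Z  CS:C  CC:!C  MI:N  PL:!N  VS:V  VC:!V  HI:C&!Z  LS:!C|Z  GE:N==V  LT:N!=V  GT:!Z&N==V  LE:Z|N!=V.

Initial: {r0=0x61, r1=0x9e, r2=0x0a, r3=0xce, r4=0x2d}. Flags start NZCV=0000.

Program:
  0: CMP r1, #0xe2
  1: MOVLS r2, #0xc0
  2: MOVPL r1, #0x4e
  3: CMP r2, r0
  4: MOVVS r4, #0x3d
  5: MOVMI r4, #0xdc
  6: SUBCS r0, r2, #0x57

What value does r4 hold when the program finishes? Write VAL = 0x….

0: ✓ CMP  NZCV=1000
1: ✓ MOVLS  r2←0xc0
2: · MOVPL
3: ✓ CMP  NZCV=0011
4: ✓ MOVVS  r4←0x3d
5: · MOVMI
6: ✓ SUBCS  r0←0x69

VAL = 0x3d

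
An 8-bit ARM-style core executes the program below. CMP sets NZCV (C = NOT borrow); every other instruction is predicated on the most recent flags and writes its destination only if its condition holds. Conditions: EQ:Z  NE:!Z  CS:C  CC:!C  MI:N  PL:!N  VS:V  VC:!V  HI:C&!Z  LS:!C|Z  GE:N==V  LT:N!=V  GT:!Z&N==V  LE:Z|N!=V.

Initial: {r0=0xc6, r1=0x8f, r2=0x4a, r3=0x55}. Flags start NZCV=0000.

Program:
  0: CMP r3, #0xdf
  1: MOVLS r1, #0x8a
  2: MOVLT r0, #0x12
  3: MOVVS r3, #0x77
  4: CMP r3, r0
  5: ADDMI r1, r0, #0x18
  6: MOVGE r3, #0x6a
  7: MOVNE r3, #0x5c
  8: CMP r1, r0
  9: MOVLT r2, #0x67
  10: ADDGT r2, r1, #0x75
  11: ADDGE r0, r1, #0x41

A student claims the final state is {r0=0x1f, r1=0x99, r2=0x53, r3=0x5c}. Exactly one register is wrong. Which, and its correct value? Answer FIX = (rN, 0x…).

FIX = (r1, 0xde)

[0] flags=0000 → (cmp)
[1] flags=0000 LS?T → r1=0x8a
[2] flags=0000 LT?F → skip
[3] flags=0000 VS?F → skip
[4] flags=1001 → (cmp)
[5] flags=1001 MI?T → r1=0xde
[6] flags=1001 GE?T → r3=0x6a
[7] flags=1001 NE?T → r3=0x5c
[8] flags=0010 → (cmp)
[9] flags=0010 LT?F → skip
[10] flags=0010 GT?T → r2=0x53
[11] flags=0010 GE?T → r0=0x1f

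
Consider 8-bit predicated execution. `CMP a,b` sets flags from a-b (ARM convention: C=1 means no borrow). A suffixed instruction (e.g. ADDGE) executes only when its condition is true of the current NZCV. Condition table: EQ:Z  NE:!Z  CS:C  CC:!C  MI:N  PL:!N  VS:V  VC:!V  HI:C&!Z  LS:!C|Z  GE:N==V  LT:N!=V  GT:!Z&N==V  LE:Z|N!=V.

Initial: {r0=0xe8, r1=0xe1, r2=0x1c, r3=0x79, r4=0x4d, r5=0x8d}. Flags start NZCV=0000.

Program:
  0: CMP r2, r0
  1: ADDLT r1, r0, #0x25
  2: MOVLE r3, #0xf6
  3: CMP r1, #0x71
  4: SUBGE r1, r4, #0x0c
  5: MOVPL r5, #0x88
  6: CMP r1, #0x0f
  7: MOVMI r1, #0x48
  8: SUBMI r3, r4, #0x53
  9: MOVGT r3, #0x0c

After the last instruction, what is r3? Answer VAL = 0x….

[0] flags=0000 → (cmp)
[1] flags=0000 LT?F → skip
[2] flags=0000 LE?F → skip
[3] flags=0011 → (cmp)
[4] flags=0011 GE?F → skip
[5] flags=0011 PL?T → r5=0x88
[6] flags=1010 → (cmp)
[7] flags=1010 MI?T → r1=0x48
[8] flags=1010 MI?T → r3=0xfa
[9] flags=1010 GT?F → skip

VAL = 0xfa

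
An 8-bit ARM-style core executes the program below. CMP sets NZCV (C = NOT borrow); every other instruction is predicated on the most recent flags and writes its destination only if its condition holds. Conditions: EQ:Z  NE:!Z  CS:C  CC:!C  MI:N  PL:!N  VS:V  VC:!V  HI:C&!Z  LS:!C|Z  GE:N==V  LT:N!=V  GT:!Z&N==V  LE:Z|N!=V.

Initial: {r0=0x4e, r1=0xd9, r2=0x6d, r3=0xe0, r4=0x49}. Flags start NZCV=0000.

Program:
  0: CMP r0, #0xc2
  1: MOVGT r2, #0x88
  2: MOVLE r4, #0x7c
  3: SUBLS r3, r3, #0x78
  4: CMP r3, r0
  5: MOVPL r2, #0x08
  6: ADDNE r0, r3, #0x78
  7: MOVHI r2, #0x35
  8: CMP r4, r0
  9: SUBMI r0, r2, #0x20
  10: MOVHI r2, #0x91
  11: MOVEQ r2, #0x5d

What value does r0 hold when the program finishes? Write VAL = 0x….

[0] flags=1001 → (cmp)
[1] flags=1001 GT?T → r2=0x88
[2] flags=1001 LE?F → skip
[3] flags=1001 LS?T → r3=0x68
[4] flags=0010 → (cmp)
[5] flags=0010 PL?T → r2=0x08
[6] flags=0010 NE?T → r0=0xe0
[7] flags=0010 HI?T → r2=0x35
[8] flags=0000 → (cmp)
[9] flags=0000 MI?F → skip
[10] flags=0000 HI?F → skip
[11] flags=0000 EQ?F → skip

VAL = 0xe0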